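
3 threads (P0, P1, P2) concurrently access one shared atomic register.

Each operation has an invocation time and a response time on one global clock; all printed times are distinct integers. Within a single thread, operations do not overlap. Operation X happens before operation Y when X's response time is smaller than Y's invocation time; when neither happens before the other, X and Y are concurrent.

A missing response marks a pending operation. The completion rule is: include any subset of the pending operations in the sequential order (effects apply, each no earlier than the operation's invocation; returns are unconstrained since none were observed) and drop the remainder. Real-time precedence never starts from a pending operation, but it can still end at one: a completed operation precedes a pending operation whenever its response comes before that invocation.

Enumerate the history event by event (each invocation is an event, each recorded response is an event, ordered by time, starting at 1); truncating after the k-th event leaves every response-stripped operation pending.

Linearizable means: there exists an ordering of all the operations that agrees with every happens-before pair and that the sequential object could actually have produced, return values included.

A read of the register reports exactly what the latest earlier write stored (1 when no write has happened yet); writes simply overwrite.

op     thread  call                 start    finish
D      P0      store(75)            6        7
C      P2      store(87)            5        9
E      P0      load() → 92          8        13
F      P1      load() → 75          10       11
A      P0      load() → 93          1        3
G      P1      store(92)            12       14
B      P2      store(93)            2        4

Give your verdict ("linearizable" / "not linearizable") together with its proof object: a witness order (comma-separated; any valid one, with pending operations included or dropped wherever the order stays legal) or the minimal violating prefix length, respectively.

step 1: B store(93) — value 93
step 2: A load() → 93 — value 93
step 3: C store(87) — value 87
step 4: D store(75) — value 75
step 5: F load() → 75 — value 75
step 6: G store(92) — value 92
step 7: E load() → 92 — value 92

linearizable — witness: B, A, C, D, F, G, E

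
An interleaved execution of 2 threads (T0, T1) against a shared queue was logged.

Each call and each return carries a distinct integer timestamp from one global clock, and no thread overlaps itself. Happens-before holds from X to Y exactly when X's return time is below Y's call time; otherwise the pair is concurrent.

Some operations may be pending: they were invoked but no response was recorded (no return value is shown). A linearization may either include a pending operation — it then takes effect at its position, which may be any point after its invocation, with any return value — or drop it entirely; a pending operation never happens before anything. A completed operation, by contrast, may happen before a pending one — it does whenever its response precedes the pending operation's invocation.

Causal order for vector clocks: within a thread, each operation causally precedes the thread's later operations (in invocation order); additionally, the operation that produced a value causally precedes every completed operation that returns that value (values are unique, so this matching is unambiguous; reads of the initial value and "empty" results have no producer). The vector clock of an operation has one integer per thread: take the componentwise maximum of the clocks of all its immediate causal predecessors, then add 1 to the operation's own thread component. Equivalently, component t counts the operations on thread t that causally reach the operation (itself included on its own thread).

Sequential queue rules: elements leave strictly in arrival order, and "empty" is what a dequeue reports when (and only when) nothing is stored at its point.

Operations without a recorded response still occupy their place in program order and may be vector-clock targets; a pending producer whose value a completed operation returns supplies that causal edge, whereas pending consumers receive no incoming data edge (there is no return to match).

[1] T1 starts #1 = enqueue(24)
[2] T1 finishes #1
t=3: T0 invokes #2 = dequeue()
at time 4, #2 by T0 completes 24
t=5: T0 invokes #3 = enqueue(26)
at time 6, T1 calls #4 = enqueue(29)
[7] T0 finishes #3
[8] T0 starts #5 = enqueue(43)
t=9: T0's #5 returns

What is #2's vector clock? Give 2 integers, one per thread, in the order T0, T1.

(1, 1)

root op #1, invoked 1: fresh clock plus T1's own tick → (0, 1)
#4, invoked 6, takes VC(#1)=(0, 1) under max, adds 1 for T1 → (0, 2)
#2, invoked 3, takes VC(#1)=(0, 1) under max, adds 1 for T0 → (1, 1)
#3, invoked 5, takes VC(#2)=(1, 1) under max, adds 1 for T0 → (2, 1)
#5, invoked 8, takes VC(#3)=(2, 1) under max, adds 1 for T0 → (3, 1)
target: VC(#2) = (1, 1)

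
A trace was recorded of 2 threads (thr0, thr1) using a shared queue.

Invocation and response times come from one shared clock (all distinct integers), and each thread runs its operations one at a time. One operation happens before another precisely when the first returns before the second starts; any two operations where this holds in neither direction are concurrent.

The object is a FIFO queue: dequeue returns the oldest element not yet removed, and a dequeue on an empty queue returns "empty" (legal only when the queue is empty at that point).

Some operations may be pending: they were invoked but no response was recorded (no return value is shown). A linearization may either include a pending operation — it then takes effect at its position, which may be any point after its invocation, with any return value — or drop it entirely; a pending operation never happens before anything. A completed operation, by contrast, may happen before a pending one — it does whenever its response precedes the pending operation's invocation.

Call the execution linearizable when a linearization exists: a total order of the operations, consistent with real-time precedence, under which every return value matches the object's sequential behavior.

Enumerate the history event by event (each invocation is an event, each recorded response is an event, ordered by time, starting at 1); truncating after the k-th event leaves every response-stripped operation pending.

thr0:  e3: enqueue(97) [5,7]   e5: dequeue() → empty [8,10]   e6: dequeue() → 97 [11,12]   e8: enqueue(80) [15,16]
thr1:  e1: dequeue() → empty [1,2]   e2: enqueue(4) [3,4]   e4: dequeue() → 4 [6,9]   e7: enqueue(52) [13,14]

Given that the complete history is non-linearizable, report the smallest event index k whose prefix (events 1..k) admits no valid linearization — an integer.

events 1..9 are still linearizable — one witness is e1, e2, e3, e4:
1. e1 dequeue() → empty, leaving queue <>
2. e2 enqueue(4), leaving queue <4>
3. e3 enqueue(97), leaving queue <4,97>
4. e4 dequeue() → 4, leaving queue <97>
once event 10 joins (e5's response, time 10), exhaustive search finds no witness
take e1, e2, e3, e4, e5: step 5 already fails, because e5 dequeue() → empty cannot occur there
take e1, e2, e3, e5, e4: step 4 already fails, because e5 dequeue() → empty cannot occur there

10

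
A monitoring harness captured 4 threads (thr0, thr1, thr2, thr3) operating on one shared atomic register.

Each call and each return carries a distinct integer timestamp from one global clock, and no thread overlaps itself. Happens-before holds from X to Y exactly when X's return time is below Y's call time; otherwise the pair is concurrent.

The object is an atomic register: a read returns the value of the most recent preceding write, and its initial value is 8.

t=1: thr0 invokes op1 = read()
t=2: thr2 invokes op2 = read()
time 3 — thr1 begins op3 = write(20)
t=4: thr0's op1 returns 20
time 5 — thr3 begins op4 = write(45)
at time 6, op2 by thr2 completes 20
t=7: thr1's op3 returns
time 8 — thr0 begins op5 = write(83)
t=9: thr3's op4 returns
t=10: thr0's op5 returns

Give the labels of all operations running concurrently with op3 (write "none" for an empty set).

op1, op2, op4

op3 spans [3,7]: anything still running between times 3 and 7 counts as concurrent
op1 [1,4]: concurrent
op2 [2,6]: concurrent
op4 [5,9]: concurrent
op5 [8,10]: after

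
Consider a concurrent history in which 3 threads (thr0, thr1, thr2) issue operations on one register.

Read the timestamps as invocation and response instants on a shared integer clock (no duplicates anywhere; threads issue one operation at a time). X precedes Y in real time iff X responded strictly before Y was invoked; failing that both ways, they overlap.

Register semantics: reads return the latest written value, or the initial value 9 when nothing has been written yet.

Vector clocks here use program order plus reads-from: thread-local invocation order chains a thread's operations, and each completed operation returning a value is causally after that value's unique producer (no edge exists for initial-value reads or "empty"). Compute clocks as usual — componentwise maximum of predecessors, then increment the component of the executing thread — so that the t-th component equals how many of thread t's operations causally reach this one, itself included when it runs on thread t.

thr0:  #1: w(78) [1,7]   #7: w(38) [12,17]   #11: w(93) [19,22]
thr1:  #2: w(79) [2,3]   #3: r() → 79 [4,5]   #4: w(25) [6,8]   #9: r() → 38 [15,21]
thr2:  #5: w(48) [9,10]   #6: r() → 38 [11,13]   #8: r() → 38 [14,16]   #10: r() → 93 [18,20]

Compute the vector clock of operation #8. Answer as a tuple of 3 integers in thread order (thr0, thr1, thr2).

(2, 0, 3)

no predecessors for #5 (invoked 9): thr2 increments from zero → (0, 0, 1)
no predecessors for #2 (invoked 2): thr1 increments from zero → (0, 1, 0)
no predecessors for #1 (invoked 1): thr0 increments from zero → (1, 0, 0)
#3, invoked 4, takes VC(#2)=(0, 1, 0) under max, adds 1 for thr1 → (0, 2, 0)
#7, invoked 12, takes VC(#1)=(1, 0, 0) under max, adds 1 for thr0 → (2, 0, 0)
#4, invoked 6, takes VC(#3)=(0, 2, 0) under max, adds 1 for thr1 → (0, 3, 0)
#11, invoked 19, takes VC(#7)=(2, 0, 0) under max, adds 1 for thr0 → (3, 0, 0)
#6, invoked 11, takes VC(#5)=(0, 0, 1), VC(#7)=(2, 0, 0) under max, adds 1 for thr2 → (2, 0, 2)
#8, invoked 14, takes VC(#6)=(2, 0, 2), VC(#7)=(2, 0, 0) under max, adds 1 for thr2 → (2, 0, 3)
#9, invoked 15, takes VC(#4)=(0, 3, 0), VC(#7)=(2, 0, 0) under max, adds 1 for thr1 → (2, 4, 0)
#10, invoked 18, takes VC(#8)=(2, 0, 3), VC(#11)=(3, 0, 0) under max, adds 1 for thr2 → (3, 0, 4)
target: VC(#8) = (2, 0, 3)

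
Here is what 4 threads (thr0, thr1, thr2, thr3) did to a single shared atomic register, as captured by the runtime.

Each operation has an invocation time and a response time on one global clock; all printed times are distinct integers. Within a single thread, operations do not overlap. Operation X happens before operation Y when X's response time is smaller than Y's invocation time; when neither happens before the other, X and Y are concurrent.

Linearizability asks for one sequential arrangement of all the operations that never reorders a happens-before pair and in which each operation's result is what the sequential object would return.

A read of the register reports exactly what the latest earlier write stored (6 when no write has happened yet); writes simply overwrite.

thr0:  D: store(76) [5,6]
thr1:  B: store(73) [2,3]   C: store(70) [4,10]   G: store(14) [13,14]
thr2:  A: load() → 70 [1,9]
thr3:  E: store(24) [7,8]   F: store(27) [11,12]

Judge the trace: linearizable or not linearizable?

witness order: B, C, A, D, E, F, G
after step 1 (B store(73)): value 73
after step 2 (C store(70)): value 70
after step 3 (A load() → 70): value 70
after step 4 (D store(76)): value 76
after step 5 (E store(24)): value 24
after step 6 (F store(27)): value 27
after step 7 (G store(14)): value 14

linearizable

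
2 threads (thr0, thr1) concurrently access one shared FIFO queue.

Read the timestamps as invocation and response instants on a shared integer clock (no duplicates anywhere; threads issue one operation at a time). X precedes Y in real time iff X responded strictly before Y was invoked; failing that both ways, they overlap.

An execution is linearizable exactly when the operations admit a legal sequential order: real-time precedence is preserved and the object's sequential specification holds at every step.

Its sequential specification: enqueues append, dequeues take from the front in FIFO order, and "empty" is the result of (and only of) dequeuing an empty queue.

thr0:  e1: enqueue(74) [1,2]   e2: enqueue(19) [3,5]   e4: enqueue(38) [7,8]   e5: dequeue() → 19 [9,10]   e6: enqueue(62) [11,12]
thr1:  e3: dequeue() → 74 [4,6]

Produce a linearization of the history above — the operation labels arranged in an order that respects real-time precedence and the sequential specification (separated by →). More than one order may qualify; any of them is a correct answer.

step 1: e1 enqueue(74) — queue <74>
step 2: e2 enqueue(19) — queue <74,19>
step 3: e3 dequeue() → 74 — queue <19>
step 4: e4 enqueue(38) — queue <19,38>
step 5: e5 dequeue() → 19 — queue <38>
step 6: e6 enqueue(62) — queue <38,62>

e1 → e2 → e3 → e4 → e5 → e6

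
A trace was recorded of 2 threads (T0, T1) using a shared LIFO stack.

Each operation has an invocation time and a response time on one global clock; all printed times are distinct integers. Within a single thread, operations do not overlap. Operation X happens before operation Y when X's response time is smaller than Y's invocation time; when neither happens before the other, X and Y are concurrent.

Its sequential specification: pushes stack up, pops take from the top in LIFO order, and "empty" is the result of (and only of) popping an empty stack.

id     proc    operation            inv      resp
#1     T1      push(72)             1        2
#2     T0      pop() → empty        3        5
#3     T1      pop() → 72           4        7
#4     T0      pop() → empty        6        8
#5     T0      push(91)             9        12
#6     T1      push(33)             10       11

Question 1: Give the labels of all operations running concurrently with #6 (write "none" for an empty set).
Answer: #5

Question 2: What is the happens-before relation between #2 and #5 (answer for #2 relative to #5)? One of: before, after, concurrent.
Answer: before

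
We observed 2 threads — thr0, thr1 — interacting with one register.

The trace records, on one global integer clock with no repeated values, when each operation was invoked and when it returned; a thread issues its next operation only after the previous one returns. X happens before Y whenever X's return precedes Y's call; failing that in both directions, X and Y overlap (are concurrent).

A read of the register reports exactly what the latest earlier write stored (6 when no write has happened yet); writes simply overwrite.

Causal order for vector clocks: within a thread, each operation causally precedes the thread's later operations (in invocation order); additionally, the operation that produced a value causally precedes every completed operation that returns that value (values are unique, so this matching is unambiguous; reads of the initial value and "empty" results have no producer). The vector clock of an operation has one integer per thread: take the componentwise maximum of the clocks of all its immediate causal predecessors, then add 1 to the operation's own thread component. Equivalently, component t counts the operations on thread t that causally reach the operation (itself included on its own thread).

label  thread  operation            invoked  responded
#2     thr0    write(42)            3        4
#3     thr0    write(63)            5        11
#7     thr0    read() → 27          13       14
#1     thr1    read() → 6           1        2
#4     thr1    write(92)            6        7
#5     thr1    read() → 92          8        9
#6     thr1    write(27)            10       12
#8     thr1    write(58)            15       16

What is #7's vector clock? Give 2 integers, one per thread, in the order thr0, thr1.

root op #1, invoked 1: fresh clock plus thr1's own tick → (0, 1)
root op #2, invoked 3: fresh clock plus thr0's own tick → (1, 0)
#4, invoked 6, takes VC(#1)=(0, 1) under max, adds 1 for thr1 → (0, 2)
#3, invoked 5, takes VC(#2)=(1, 0) under max, adds 1 for thr0 → (2, 0)
#5, invoked 8, takes VC(#4)=(0, 2) under max, adds 1 for thr1 → (0, 3)
#6, invoked 10, takes VC(#5)=(0, 3) under max, adds 1 for thr1 → (0, 4)
#8, invoked 15, takes VC(#6)=(0, 4) under max, adds 1 for thr1 → (0, 5)
#7, invoked 13, takes VC(#3)=(2, 0), VC(#6)=(0, 4) under max, adds 1 for thr0 → (3, 4)
target: VC(#7) = (3, 4)

(3, 4)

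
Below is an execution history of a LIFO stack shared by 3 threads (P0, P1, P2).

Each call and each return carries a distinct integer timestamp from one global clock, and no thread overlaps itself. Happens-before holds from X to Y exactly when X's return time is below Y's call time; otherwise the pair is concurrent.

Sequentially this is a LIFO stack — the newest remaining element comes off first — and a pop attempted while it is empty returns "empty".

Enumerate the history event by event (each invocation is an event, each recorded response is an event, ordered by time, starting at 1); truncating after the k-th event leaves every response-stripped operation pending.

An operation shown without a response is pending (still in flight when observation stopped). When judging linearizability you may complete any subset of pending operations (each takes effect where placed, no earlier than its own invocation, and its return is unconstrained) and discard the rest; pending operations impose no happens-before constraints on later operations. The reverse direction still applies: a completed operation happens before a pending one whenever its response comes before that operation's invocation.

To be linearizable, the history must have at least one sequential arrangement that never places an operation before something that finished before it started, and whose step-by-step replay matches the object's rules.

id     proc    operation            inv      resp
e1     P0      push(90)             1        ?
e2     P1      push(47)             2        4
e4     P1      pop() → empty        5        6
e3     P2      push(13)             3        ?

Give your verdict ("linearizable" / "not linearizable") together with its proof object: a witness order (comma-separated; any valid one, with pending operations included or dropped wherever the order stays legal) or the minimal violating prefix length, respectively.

cut after 5 events: linearizable; cut after 6 events (e4 responds, time 6): not linearizable
exhaustive check: the 2 completed LIFO stack ops admit one real-time order; illegal
no escape via the 2 pending operations (e1, e3): every completion choice fails
sample order e2, e4 (pending dropped) stalls at step 2 — e4 pop() → empty has no legal effect

not linearizable — minimal violating prefix: 6 events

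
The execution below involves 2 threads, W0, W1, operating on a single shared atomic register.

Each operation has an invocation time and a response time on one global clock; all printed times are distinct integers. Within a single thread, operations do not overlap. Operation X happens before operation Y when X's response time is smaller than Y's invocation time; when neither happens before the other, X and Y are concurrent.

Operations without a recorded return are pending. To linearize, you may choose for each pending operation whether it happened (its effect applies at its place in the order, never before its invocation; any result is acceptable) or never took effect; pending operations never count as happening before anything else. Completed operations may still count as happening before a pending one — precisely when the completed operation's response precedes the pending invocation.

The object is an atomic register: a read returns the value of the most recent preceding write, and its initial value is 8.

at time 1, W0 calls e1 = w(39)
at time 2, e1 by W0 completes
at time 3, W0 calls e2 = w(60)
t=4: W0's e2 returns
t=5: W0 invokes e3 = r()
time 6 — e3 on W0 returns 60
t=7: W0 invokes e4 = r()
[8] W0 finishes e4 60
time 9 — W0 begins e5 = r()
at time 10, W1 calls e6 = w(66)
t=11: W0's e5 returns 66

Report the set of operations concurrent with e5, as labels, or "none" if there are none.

e6

overlap test against e5 [9,11]: concurrent iff the interval meets 9..11
e1 [1,2]: before
e2 [3,4]: before
e3 [5,6]: before
e4 [7,8]: before
e6 [10,…): concurrent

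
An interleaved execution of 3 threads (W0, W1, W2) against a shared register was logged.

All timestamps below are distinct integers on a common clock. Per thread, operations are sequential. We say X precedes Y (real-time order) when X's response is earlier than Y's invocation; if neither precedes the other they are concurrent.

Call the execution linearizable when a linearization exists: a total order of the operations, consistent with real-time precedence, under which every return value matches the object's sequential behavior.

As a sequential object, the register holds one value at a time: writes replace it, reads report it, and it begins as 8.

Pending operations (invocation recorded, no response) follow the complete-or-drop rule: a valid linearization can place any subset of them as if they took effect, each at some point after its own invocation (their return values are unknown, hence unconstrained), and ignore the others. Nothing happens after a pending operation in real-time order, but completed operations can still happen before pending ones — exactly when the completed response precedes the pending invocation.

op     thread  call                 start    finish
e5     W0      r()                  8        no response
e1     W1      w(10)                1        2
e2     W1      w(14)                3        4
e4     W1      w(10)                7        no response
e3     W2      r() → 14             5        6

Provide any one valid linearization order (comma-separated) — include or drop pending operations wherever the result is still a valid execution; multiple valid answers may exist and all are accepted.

1. e1 w(10), leaving value 10
2. e2 w(14), leaving value 14
3. e3 r() → 14, leaving value 14

e1, e2, e3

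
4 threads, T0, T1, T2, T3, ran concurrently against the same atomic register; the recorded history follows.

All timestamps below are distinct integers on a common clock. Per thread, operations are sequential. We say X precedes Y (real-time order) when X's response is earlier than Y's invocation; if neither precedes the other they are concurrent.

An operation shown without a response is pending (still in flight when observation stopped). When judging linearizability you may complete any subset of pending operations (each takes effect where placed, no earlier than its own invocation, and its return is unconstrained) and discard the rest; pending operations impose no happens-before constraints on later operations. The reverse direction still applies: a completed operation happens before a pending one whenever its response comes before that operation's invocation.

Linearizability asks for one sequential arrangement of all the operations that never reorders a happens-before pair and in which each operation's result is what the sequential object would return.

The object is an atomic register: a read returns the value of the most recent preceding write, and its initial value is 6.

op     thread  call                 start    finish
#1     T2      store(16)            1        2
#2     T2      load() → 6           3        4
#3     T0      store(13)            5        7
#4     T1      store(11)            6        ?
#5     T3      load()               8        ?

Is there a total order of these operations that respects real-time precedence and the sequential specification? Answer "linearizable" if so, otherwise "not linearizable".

not linearizable

prefix check: 1..3 passes, 1..4 fails once #2's time-4 response joins
one real-time candidate order over the 2 completed operations — the atomic register replay rejects it
take #1, #2: step 2 already fails, because #2 load() → 6 cannot occur there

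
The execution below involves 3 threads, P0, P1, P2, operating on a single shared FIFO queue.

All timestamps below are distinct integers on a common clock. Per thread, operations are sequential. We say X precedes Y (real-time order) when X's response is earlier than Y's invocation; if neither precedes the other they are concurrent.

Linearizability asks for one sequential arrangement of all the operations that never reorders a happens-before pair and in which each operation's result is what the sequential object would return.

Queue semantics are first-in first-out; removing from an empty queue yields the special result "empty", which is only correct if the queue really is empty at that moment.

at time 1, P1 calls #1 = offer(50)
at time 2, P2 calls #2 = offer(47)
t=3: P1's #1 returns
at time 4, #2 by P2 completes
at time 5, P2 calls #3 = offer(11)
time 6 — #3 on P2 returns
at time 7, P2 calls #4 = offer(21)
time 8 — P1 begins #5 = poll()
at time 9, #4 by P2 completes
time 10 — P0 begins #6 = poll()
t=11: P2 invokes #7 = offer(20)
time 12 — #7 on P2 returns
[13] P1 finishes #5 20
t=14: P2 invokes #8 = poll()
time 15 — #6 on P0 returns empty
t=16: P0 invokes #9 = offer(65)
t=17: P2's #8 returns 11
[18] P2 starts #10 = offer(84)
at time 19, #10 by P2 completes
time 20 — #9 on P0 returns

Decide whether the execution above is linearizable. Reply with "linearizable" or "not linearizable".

not linearizable

events 1..12 are fine; event 13 — the response of #5 at time 13 — makes the prefix non-linearizable
all 6 real-time-respecting orders fail — 6 completed FIFO queue operations, no legal replay
including or dropping the 1 pending operation (#6) in any combination fails
take #1, #2, #3, #4, #5, #7 (pending dropped): step 5 already fails, because #5 poll() → 20 cannot occur there
take #1, #2, #3, #4, #7, #5 (pending dropped): step 6 already fails, because #5 poll() → 20 cannot occur there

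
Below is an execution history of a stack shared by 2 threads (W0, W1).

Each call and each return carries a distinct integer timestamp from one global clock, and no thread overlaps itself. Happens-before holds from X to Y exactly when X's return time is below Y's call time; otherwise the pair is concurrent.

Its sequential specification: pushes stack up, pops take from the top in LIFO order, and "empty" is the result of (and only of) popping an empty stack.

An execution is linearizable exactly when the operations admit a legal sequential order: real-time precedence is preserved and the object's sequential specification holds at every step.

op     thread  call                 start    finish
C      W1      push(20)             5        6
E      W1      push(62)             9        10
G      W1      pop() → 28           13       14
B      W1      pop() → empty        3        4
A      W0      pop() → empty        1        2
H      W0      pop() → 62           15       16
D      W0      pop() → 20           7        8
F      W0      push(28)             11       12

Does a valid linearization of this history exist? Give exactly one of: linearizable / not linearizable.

one valid linearization: A, B, C, D, E, F, G, H
step 1: A pop() → empty — stack <>
step 2: B pop() → empty — stack <>
step 3: C push(20) — stack <20>
step 4: D pop() → 20 — stack <>
step 5: E push(62) — stack <62>
step 6: F push(28) — stack <62,28>
step 7: G pop() → 28 — stack <62>
step 8: H pop() → 62 — stack <>

linearizable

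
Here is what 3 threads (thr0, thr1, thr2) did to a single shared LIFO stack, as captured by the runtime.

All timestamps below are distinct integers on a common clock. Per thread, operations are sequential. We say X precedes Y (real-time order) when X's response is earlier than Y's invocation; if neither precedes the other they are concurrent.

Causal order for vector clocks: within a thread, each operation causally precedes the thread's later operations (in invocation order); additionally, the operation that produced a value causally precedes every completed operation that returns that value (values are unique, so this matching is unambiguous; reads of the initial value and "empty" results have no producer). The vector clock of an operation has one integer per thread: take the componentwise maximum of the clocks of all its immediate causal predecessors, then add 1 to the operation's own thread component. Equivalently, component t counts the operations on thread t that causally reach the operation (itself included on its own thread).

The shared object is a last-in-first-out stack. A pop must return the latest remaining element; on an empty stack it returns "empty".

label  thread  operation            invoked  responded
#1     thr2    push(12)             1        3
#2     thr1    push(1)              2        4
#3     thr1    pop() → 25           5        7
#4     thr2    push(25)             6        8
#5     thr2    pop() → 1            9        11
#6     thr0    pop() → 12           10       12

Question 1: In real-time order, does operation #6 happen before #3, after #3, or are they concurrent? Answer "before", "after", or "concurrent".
#6 spans [10,12], #3 spans [5,7]
resp(#3)=7 < inv(#6)=10

after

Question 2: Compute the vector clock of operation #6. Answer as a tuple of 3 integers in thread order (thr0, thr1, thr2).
invoked at 1, #1 has no predecessors; its own thr2 bump gives (0, 0, 1)
invoked at 2, #2 has no predecessors; its own thr1 bump gives (0, 1, 0)
#4, invoked 6, takes VC(#1)=(0, 0, 1) under max, adds 1 for thr2 → (0, 0, 2)
#6, invoked 10, takes VC(#1)=(0, 0, 1) under max, adds 1 for thr0 → (1, 0, 1)
#5, invoked 9, takes VC(#2)=(0, 1, 0), VC(#4)=(0, 0, 2) under max, adds 1 for thr2 → (0, 1, 3)
#3, invoked 5, takes VC(#2)=(0, 1, 0), VC(#4)=(0, 0, 2) under max, adds 1 for thr1 → (0, 2, 2)
target: VC(#6) = (1, 0, 1)

(1, 0, 1)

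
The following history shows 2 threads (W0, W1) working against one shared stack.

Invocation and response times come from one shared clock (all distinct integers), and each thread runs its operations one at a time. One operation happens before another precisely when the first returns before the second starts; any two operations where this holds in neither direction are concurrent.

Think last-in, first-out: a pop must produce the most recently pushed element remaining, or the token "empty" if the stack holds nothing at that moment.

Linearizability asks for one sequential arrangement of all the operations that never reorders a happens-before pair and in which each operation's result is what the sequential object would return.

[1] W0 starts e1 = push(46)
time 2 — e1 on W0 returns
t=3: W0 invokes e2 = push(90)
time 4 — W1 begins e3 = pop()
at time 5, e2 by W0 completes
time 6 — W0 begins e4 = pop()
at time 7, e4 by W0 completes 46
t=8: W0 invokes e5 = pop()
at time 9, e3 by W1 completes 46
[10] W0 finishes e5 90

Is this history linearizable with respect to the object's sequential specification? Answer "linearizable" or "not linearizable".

not linearizable

events 1..8 are fine; event 9 — the response of e3 at time 9 — makes the prefix non-linearizable
checked exhaustively: 3 real-time-consistent orders of 4 completed operations, zero legal stack replays
completion choices over the 1 pending operation (e5) were checked; none helps
for example e1, e2, e3, e4 (pending dropped) fails at step 3: e3 pop() → 46 is not legal there
for example e1, e2, e4, e3 (pending dropped) fails at step 3: e4 pop() → 46 is not legal there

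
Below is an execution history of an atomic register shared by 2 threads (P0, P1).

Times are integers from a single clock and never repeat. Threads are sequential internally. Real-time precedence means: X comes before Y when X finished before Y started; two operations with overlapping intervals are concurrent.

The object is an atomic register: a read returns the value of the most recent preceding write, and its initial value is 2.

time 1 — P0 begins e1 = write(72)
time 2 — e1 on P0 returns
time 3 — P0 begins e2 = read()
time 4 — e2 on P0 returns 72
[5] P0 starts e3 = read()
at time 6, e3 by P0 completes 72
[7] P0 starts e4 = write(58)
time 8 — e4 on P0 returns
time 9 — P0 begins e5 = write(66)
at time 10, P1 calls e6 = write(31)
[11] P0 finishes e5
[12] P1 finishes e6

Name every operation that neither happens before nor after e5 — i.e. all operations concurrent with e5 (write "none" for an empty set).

e6

overlap test against e5 [9,11]: concurrent iff the interval meets 9..11
e1 [1,2]: before
e2 [3,4]: before
e3 [5,6]: before
e4 [7,8]: before
e6 [10,12]: concurrent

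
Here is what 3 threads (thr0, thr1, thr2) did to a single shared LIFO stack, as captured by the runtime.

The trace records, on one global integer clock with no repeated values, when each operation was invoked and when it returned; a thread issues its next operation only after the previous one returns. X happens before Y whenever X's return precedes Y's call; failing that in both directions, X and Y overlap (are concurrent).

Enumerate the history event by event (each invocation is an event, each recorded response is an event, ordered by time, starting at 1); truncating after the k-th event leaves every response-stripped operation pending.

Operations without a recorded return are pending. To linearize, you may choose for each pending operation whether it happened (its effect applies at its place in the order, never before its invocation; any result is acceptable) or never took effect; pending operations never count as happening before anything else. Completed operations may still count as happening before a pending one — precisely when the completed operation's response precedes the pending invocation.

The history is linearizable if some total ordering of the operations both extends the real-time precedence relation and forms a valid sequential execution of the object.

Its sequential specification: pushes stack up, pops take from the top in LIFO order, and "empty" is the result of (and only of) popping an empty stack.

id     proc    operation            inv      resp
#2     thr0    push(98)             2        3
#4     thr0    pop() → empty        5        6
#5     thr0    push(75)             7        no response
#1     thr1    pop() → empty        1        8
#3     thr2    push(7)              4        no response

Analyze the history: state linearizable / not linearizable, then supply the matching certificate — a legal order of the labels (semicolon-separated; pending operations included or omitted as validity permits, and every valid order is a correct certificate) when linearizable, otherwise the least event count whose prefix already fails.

not linearizable — minimal violating prefix: 8 events

already the first 8 events (up to #1's response at time 8) admit no linearization; the first 7 still do
checked exhaustively: 3 real-time-consistent orders of 3 completed operations, zero legal LIFO stack replays
including or dropping the 2 pending operations (#3, #5) in any combination fails
sample order #1, #2, #4 (pending dropped) stalls at step 3 — #4 pop() → empty has no legal effect
sample order #2, #1, #4 (pending dropped) stalls at step 2 — #1 pop() → empty has no legal effect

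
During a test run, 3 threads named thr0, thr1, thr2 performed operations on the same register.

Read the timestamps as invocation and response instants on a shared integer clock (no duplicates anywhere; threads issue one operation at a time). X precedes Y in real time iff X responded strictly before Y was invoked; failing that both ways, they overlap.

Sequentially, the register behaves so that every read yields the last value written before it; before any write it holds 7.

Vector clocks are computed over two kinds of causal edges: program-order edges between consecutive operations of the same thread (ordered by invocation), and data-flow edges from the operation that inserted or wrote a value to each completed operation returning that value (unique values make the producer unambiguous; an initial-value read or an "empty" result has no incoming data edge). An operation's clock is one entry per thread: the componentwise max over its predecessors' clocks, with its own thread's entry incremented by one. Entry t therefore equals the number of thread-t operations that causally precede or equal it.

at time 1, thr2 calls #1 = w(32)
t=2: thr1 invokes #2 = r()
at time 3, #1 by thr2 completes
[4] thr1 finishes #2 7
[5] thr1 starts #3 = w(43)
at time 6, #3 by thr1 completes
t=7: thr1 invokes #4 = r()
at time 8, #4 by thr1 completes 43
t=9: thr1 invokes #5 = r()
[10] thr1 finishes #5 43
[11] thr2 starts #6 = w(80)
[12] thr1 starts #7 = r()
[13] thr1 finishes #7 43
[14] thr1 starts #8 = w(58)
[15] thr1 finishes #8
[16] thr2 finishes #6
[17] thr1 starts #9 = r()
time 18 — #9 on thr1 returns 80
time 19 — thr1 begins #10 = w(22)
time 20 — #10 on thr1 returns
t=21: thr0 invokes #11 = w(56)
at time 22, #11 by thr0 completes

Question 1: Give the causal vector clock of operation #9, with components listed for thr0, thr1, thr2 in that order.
(0, 7, 2)

#1 (invocation 1): nothing precedes it; thr2's component alone gives (0, 0, 1)
#2 (invocation 2): nothing precedes it; thr1's component alone gives (0, 1, 0)
#11 (invocation 21): nothing precedes it; thr0's component alone gives (1, 0, 0)
invoked at 11, #6 merges VC(#1)=(0, 0, 1) and bumps thr2's slot → (0, 0, 2)
invoked at 5, #3 merges VC(#2)=(0, 1, 0) and bumps thr1's slot → (0, 2, 0)
invoked at 7, #4 merges VC(#3)=(0, 2, 0) and bumps thr1's slot → (0, 3, 0)
invoked at 9, #5 merges VC(#3)=(0, 2, 0), VC(#4)=(0, 3, 0) and bumps thr1's slot → (0, 4, 0)
invoked at 12, #7 merges VC(#3)=(0, 2, 0), VC(#5)=(0, 4, 0) and bumps thr1's slot → (0, 5, 0)
invoked at 14, #8 merges VC(#7)=(0, 5, 0) and bumps thr1's slot → (0, 6, 0)
invoked at 17, #9 merges VC(#6)=(0, 0, 2), VC(#8)=(0, 6, 0) and bumps thr1's slot → (0, 7, 2)
invoked at 19, #10 merges VC(#9)=(0, 7, 2) and bumps thr1's slot → (0, 8, 2)
target: VC(#9) = (0, 7, 2)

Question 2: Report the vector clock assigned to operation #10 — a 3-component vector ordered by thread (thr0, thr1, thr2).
(0, 8, 2)

VC(#1, invoked at 1): no causal predecessors; +1 on thr2 → (0, 0, 1)
VC(#2, invoked at 2): no causal predecessors; +1 on thr1 → (0, 1, 0)
VC(#11, invoked at 21): no causal predecessors; +1 on thr0 → (1, 0, 0)
#6, invoked 11, takes VC(#1)=(0, 0, 1) under max, adds 1 for thr2 → (0, 0, 2)
#3, invoked 5, takes VC(#2)=(0, 1, 0) under max, adds 1 for thr1 → (0, 2, 0)
#4, invoked 7, takes VC(#3)=(0, 2, 0) under max, adds 1 for thr1 → (0, 3, 0)
#5, invoked 9, takes VC(#3)=(0, 2, 0), VC(#4)=(0, 3, 0) under max, adds 1 for thr1 → (0, 4, 0)
#7, invoked 12, takes VC(#3)=(0, 2, 0), VC(#5)=(0, 4, 0) under max, adds 1 for thr1 → (0, 5, 0)
#8, invoked 14, takes VC(#7)=(0, 5, 0) under max, adds 1 for thr1 → (0, 6, 0)
#9, invoked 17, takes VC(#6)=(0, 0, 2), VC(#8)=(0, 6, 0) under max, adds 1 for thr1 → (0, 7, 2)
#10, invoked 19, takes VC(#9)=(0, 7, 2) under max, adds 1 for thr1 → (0, 8, 2)
target: VC(#10) = (0, 8, 2)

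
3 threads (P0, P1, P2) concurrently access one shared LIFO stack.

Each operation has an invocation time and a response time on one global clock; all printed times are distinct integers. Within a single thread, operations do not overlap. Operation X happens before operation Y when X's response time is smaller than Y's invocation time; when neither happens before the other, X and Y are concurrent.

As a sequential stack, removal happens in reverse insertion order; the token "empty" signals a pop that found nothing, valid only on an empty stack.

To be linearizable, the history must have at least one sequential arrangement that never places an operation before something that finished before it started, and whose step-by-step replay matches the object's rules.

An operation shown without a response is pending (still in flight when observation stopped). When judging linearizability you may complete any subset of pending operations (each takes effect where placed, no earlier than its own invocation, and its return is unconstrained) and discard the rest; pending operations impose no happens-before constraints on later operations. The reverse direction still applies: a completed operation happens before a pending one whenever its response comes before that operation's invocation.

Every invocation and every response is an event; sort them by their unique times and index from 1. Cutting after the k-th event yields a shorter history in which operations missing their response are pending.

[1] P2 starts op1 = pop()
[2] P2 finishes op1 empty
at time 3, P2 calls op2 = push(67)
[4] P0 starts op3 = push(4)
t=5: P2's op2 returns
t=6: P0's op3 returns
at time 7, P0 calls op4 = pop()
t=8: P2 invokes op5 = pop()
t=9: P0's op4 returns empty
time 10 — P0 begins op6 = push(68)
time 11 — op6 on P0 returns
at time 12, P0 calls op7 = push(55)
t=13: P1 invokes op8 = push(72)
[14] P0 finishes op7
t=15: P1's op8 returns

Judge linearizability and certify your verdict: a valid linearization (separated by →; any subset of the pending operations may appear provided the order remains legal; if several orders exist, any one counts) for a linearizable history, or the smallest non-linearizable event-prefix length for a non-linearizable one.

not linearizable — minimal violating prefix: 9 events

prefix check: 1..8 passes, 1..9 fails once op4's time-9 response joins
4 completed operations, 2 real-time-consistent orders — every LIFO stack replay fails
completion choices over the 1 pending operation (op5) were checked; none helps
take op1, op2, op3, op4 (pending dropped): step 4 already fails, because op4 pop() → empty cannot occur there
take op1, op3, op2, op4 (pending dropped): step 4 already fails, because op4 pop() → empty cannot occur there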